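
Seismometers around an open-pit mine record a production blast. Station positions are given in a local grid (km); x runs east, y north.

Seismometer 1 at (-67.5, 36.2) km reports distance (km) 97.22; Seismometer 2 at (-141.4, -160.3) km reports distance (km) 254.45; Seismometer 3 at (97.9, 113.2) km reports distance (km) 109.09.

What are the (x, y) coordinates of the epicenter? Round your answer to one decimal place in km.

Circle about each station: (x + 67.5)² + (y − 36.2)² = 97.22²; (x + 141.4)² + (y + 160.3)² = 254.45²; (x − 97.9)² + (y − 113.2)² = 109.09².
Subtracting pairs of circle equations eliminates x²+y² and gives linear equations (the radical axes):
-147.8 x − 393.0 y = -15469.71
330.8 x + 154.0 y = 14083.06
Solving the 2×2 system: x ≈ 29.4, y ≈ 28.3 km.

x ≈ 29.4 km, y ≈ 28.3 km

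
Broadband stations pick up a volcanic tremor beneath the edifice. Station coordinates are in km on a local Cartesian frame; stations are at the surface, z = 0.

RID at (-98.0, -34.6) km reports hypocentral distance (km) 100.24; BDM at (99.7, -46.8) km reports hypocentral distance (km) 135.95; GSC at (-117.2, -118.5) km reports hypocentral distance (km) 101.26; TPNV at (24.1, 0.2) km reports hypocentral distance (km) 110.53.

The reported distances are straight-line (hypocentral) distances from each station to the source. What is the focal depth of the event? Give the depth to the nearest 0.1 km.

Each station gives a sphere (x−x_i)² + (y−y_i)² + z² = d_i² (stations at z=0).
Subtracting the RID sphere from BDM and GSC: z² cancels, leaving linear equations in x and y:
395.4 x − 24.4 y = -7105.17
-38.4 x − 167.8 y = 16771.40
Solving: x ≈ -23.801, y ≈ -94.502 km (keep extra digits for the depth step; rounded: -23.8, -94.5).
Then from the RID sphere: z² = 100.24² − (x + 98.0)² − (y + 34.6)² with x = -23.801, y = -94.502, so z ≈ 30.892 ≈ 30.9 km.
Check against TPNV (with the unrounded solution): distance 110.53 ≈ 110.53 km. ✓

depth ≈ 30.9 km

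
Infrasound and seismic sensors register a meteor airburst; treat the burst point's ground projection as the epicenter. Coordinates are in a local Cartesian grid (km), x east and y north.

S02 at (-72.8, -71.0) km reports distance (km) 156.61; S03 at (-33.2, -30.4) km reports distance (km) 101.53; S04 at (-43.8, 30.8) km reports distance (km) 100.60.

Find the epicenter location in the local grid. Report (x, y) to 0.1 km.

x ≈ 56.0 km, y ≈ 18.1 km

Circle about each station: (x + 72.8)² + (y + 71.0)² = 156.61²; (x + 33.2)² + (y + 30.4)² = 101.53²; (x + 43.8)² + (y − 30.8)² = 100.60².
Subtracting pairs of circle equations eliminates x²+y² and gives linear equations (the radical axes):
79.2 x + 81.2 y = 5903.91
58.0 x + 203.6 y = 6932.57
Solving the 2×2 system: x ≈ 56.0, y ≈ 18.1 km.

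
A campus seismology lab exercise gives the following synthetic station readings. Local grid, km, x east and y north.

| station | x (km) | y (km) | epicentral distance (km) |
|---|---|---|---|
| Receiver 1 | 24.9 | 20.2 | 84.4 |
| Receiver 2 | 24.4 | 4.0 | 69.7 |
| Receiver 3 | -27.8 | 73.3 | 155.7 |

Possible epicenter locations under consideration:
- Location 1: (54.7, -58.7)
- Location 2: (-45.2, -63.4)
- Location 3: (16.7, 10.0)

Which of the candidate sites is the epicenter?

For each candidate, compare |candidate − station| to the reported distance:
Location 1: residuals Receiver 1 0.1, Receiver 2 0.1, Receiver 3 0.0 → max 0.1 km
Location 2: residuals Receiver 1 24.7, Receiver 2 27.2, Receiver 3 17.9 → max 27.2 km
Location 3: residuals Receiver 1 71.3, Receiver 2 59.9, Receiver 3 78.3 → max 78.3 km
Only Location 1 has all residuals ≈ 0.

Location 1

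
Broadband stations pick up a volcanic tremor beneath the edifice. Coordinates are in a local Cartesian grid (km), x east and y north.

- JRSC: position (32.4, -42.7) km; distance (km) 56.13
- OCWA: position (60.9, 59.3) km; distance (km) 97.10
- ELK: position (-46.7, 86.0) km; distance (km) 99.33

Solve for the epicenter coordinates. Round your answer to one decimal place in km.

-10.5 km east, -6.5 km north

Circle about each station: (x − 32.4)² + (y + 42.7)² = 56.13²; (x − 60.9)² + (y − 59.3)² = 97.10²; (x + 46.7)² + (y − 86.0)² = 99.33².
Subtracting the JRSC equation from the OCWA and ELK equations removes the quadratic terms:
57.0 x + 204.0 y = -1925.58
-158.2 x + 257.4 y = -12.03
Solving the 2×2 system: x ≈ -10.5, y ≈ -6.5 km.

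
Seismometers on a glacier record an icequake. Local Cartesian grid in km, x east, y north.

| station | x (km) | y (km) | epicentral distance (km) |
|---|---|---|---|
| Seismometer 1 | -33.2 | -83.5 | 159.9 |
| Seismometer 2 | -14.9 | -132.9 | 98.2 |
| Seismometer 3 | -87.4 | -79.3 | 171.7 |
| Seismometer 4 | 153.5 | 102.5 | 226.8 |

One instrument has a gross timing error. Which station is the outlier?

Seismometer 1

Solve using three stations at a time. Using Seismometer 2, Seismometer 3, Seismometer 4 (subtract circle equations pairwise → linear system) gives (x, y) ≈ (81.0, -112.4).
Distances from that point to each station vs reported:
  Seismometer 1: calculated 117.8 vs reported 159.9 → residual 42.1 km
  Seismometer 2: calculated 98.1 vs reported 98.2 → residual 0.1 km
  Seismometer 3: calculated 171.6 vs reported 171.7 → residual 0.1 km
  Seismometer 4: calculated 226.8 vs reported 226.8 → residual 0.0 km
Seismometer 2, Seismometer 3, Seismometer 4 are mutually consistent (residuals ≈ 0); Seismometer 1 is off by 42.1 km.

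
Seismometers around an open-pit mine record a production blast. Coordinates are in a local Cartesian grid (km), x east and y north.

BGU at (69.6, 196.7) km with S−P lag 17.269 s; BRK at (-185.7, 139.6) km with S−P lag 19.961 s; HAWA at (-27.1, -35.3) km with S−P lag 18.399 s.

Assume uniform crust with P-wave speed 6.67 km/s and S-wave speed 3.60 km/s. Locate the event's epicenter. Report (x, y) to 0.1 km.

Distance from S−P lag: d = Δt · v_P v_S / (v_P − v_S) = Δt · (6.67·3.60)/(6.67−3.60) ≈ 7.8215·Δt.
So d_BGU = 135.07, d_BRK = 156.12, d_HAWA = 143.91 km.
Circle about each station: (x − 69.6)² + (y − 196.7)² = 135.07²; (x + 185.7)² + (y − 139.6)² = 156.12²; (x + 27.1)² + (y + 35.3)² = 143.91².
Subtracting the BGU equation from the BRK and HAWA equations removes the quadratic terms:
-510.6 x − 114.2 y = 4308.05
-193.4 x − 464.0 y = -44020.73
Solving the 2×2 system: x ≈ -32.7, y ≈ 108.5 km.

(-32.7, 108.5)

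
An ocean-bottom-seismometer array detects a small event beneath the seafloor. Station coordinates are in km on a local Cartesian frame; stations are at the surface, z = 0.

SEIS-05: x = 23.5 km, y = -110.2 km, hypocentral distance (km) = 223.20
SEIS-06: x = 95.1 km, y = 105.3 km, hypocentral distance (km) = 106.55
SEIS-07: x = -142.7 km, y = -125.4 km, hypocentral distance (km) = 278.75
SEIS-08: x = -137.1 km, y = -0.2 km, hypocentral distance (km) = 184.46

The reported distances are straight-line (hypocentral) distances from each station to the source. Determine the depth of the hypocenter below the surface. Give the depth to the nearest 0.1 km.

Each station gives a sphere (x−x_i)² + (y−y_i)² + z² = d_i² (stations at z=0).
Subtracting the SEIS-05 sphere from SEIS-06 and SEIS-07: z² cancels, leaving linear equations in x and y:
143.2 x + 431.0 y = 45901.15
-332.4 x − 30.4 y = -4491.16
Solving: x ≈ 3.890, y ≈ 105.207 km (keep extra digits for the depth step; rounded: 3.9, 105.2).
Then from the SEIS-05 sphere: z² = 223.20² − (x − 23.5)² − (y + 110.2)² with x = 3.890, y = 105.207, so z ≈ 55.077 ≈ 55.1 km.

z ≈ 55.1 km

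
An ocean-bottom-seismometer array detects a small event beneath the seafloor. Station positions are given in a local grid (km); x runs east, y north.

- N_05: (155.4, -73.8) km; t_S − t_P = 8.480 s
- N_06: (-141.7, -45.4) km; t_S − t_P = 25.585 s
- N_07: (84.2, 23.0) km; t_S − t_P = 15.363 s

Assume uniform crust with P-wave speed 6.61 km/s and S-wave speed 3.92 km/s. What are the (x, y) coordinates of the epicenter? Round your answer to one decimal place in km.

x ≈ 91.6 km, y ≈ -124.8 km

Distance from S−P lag: d = Δt · v_P v_S / (v_P − v_S) = Δt · (6.61·3.92)/(6.61−3.92) ≈ 9.6324·Δt.
So d_N_05 = 81.68, d_N_06 = 246.45, d_N_07 = 147.98 km.
Circle about each station: (x − 155.4)² + (y + 73.8)² = 81.68²; (x + 141.7)² + (y + 45.4)² = 246.45²; (x − 84.2)² + (y − 23.0)² = 147.98².
Subtracting the N_05 equation from the N_06 and N_07 equations removes the quadratic terms:
-594.2 x + 56.8 y = -61521.53
-142.4 x + 193.6 y = -37203.42
Solving the 2×2 system: x ≈ 91.6, y ≈ -124.8 km.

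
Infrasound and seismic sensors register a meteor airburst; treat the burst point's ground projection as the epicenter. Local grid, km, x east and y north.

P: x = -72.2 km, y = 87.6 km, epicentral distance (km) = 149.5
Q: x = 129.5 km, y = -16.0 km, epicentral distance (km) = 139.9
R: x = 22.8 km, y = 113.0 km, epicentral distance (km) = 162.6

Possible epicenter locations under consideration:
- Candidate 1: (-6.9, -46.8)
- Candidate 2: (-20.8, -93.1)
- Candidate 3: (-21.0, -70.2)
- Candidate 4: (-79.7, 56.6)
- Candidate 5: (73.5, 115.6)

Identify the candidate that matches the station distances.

Candidate 1

For each candidate, compare |candidate − station| to the reported distance:
Candidate 1: residuals P 0.1, Q 0.1, R 0.1 → max 0.1 km
Candidate 2: residuals P 38.4, Q 29.0, R 48.1 → max 48.1 km
Candidate 3: residuals P 16.4, Q 20.1, R 25.8 → max 25.8 km
Candidate 4: residuals P 117.6, Q 81.5, R 45.6 → max 117.6 km
Candidate 5: residuals P 1.1, Q 3.1, R 111.8 → max 111.8 km
Only Candidate 1 has all residuals ≈ 0.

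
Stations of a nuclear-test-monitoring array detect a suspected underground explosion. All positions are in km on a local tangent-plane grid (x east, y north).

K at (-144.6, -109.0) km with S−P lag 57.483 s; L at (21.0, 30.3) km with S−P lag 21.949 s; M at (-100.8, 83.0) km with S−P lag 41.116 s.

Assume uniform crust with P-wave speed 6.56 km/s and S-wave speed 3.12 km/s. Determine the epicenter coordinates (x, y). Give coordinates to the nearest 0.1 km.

Distance from S−P lag: d = Δt · v_P v_S / (v_P − v_S) = Δt · (6.56·3.12)/(6.56−3.12) ≈ 5.9498·Δt.
So d_K = 342.01, d_L = 130.59, d_M = 244.63 km.
Circle about each station: (x + 144.6)² + (y + 109.0)² = 342.01²; (x − 21.0)² + (y − 30.3)² = 130.59²; (x + 100.8)² + (y − 83.0)² = 244.63².
Subtracting the K equation from the L and M equations removes the quadratic terms:
331.2 x + 278.6 y = 68486.02
87.6 x + 384.0 y = 41386.48
Solving the 2×2 system: x ≈ 143.7, y ≈ 75.0 km.
Check against K (with the unrounded x, y): √((x + 144.6)²+(y + 109.0)²) = 342.01 ≈ 342.01 km. ✓

(143.7, 75.0)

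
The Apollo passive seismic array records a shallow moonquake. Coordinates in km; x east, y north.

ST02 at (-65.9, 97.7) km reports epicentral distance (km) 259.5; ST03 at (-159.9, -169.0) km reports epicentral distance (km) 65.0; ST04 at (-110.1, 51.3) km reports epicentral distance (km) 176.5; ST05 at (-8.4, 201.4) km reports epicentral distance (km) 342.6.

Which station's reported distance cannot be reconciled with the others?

Solve using three stations at a time. Using ST03, ST04, ST05 (subtract circle equations pairwise → linear system) gives (x, y) ≈ (-111.9, -125.2).
Distances from that point to each station vs reported:
  ST02: calculated 227.6 vs reported 259.5 → residual 31.9 km
  ST03: calculated 65.0 vs reported 65.0 → residual 0.0 km
  ST04: calculated 176.5 vs reported 176.5 → residual 0.0 km
  ST05: calculated 342.6 vs reported 342.6 → residual 0.0 km
ST03, ST04, ST05 are mutually consistent (residuals ≈ 0); ST02 is off by 31.9 km.

ST02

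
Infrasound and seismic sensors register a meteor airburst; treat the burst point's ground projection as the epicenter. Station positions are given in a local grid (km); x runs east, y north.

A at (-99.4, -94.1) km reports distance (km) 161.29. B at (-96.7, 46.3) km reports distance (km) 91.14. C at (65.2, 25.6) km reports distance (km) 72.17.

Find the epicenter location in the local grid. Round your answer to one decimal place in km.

Circle about each station: (x + 99.4)² + (y + 94.1)² = 161.29²; (x + 96.7)² + (y − 46.3)² = 91.14²; (x − 65.2)² + (y − 25.6)² = 72.17².
Subtracting the A equation from the B and C equations removes the quadratic terms:
5.4 x + 280.8 y = 10467.37
329.2 x + 239.4 y = 6977.19
Solving the 2×2 system: x ≈ -6.0, y ≈ 37.4 km.
Check against A (with the unrounded x, y): √((x + 99.4)²+(y + 94.1)²) = 161.29 ≈ 161.29 km. ✓

(-6.0, 37.4)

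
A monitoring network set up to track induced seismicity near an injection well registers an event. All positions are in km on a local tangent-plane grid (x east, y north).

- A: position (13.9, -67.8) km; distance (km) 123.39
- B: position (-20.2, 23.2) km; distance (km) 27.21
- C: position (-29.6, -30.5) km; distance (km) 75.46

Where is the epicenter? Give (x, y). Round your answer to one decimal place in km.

Circle about each station: (x − 13.9)² + (y + 67.8)² = 123.39²; (x + 20.2)² + (y − 23.2)² = 27.21²; (x + 29.6)² + (y + 30.5)² = 75.46².
Subtracting pairs of circle equations eliminates x²+y² and gives linear equations (the radical axes):
-68.2 x + 182.0 y = 10640.94
-87.0 x + 74.6 y = 6547.24
Solving the 2×2 system: x ≈ -37.0, y ≈ 44.6 km.

-37.0 km east, 44.6 km north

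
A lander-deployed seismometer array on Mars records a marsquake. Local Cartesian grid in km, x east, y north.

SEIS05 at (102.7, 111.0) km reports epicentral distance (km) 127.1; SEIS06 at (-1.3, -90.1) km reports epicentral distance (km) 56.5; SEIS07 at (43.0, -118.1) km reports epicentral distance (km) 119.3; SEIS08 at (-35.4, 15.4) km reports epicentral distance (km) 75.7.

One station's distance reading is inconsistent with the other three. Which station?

SEIS06

Solve using three stations at a time. Using SEIS05, SEIS07, SEIS08 (subtract circle equations pairwise → linear system) gives (x, y) ≈ (38.9, 1.1).
Distances from that point to each station vs reported:
  SEIS05: calculated 127.1 vs reported 127.1 → residual 0.0 km
  SEIS06: calculated 99.7 vs reported 56.5 → residual 43.2 km
  SEIS07: calculated 119.3 vs reported 119.3 → residual 0.0 km
  SEIS08: calculated 75.7 vs reported 75.7 → residual 0.0 km
SEIS05, SEIS07, SEIS08 are mutually consistent (residuals ≈ 0); SEIS06 is off by 43.2 km.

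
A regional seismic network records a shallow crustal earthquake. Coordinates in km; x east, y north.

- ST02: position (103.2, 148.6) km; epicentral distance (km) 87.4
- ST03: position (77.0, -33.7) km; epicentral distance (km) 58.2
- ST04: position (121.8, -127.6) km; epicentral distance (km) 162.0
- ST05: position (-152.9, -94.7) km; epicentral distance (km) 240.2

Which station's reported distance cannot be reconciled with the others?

ST02

Solve using three stations at a time. Using ST03, ST04, ST05 (subtract circle equations pairwise → linear system) gives (x, y) ≈ (57.5, 21.1).
Distances from that point to each station vs reported:
  ST02: calculated 135.4 vs reported 87.4 → residual 48.0 km
  ST03: calculated 58.1 vs reported 58.2 → residual 0.1 km
  ST04: calculated 162.0 vs reported 162.0 → residual 0.0 km
  ST05: calculated 240.2 vs reported 240.2 → residual 0.0 km
ST03, ST04, ST05 are mutually consistent (residuals ≈ 0); ST02 is off by 48.0 km.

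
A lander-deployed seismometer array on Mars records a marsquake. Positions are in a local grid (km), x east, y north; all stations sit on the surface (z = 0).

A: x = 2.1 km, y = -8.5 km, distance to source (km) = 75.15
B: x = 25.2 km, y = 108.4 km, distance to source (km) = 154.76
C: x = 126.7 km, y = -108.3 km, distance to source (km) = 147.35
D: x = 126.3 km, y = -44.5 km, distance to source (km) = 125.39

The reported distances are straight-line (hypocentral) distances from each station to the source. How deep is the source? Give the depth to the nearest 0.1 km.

Each station gives a sphere (x−x_i)² + (y−y_i)² + z² = d_i² (stations at z=0).
Subtracting the A sphere from B and C: z² cancels, leaving linear equations in x and y:
46.2 x + 233.8 y = -5994.20
249.2 x − 199.6 y = 11640.62
Solving: x ≈ 22.600, y ≈ -30.104 km (keep extra digits for the depth step; rounded: 22.6, -30.1).
Then from the A sphere: z² = 75.15² − (x − 2.1)² − (y + 8.5)² with x = 22.600, y = -30.104, so z ≈ 68.997 ≈ 69.0 km.

69.0 km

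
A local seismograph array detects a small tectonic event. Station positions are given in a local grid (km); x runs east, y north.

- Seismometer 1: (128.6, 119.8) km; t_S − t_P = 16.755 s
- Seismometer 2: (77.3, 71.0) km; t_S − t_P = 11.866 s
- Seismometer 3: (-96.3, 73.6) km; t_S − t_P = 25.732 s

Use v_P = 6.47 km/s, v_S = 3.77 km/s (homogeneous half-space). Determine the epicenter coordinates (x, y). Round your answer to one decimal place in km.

111.5 km east, -30.6 km north

Distance from S−P lag: d = Δt · v_P v_S / (v_P − v_S) = Δt · (6.47·3.77)/(6.47−3.77) ≈ 9.0340·Δt.
So d_Seismometer 1 = 151.37, d_Seismometer 2 = 107.20, d_Seismometer 3 = 232.46 km.
Circle about each station: (x − 128.6)² + (y − 119.8)² = 151.37²; (x − 77.3)² + (y − 71.0)² = 107.20²; (x + 96.3)² + (y − 73.6)² = 232.46².
Subtracting the Seismometer 1 equation from the Seismometer 2 and Seismometer 3 equations removes the quadratic terms:
-102.6 x − 97.6 y = -8452.67
-449.8 x − 92.4 y = -47324.12
Solving the 2×2 system: x ≈ 111.5, y ≈ -30.6 km.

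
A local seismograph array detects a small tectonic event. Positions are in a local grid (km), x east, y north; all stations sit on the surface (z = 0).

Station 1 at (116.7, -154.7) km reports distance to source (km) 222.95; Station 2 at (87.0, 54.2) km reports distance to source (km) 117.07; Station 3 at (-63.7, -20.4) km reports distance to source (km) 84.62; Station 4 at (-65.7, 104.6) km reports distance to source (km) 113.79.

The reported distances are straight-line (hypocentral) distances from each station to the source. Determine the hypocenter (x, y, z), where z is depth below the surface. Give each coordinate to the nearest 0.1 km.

Each station gives a sphere (x−x_i)² + (y−y_i)² + z² = d_i² (stations at z=0).
Subtracting the Station 1 sphere from Station 2 and Station 3: z² cancels, leaving linear equations in x and y:
-59.4 x + 417.8 y = 8956.98
-360.8 x + 268.6 y = 9469.03
Solving: x ≈ -11.502, y ≈ 19.803 km (keep extra digits for the depth step; rounded: -11.5, 19.8).
Then from the Station 1 sphere: z² = 222.95² − (x − 116.7)² − (y + 154.7)² with x = -11.502, y = 19.803, so z ≈ 53.100 ≈ 53.1 km.
Check against Station 4 (with the unrounded solution): distance 113.79 ≈ 113.79 km. ✓

(-11.5, 19.8, 53.1)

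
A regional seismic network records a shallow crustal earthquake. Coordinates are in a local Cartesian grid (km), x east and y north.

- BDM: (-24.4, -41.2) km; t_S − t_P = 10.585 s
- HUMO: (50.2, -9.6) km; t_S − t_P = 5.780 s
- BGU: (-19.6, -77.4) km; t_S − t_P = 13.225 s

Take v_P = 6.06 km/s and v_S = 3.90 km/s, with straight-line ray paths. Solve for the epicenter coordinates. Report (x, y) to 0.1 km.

(42.7, 53.2)

Distance from S−P lag: d = Δt · v_P v_S / (v_P − v_S) = Δt · (6.06·3.90)/(6.06−3.90) ≈ 10.9417·Δt.
So d_BDM = 115.82, d_HUMO = 63.24, d_BGU = 144.70 km.
Circle about each station: (x + 24.4)² + (y + 41.2)² = 115.82²; (x − 50.2)² + (y + 9.6)² = 63.24²; (x + 19.6)² + (y + 77.4)² = 144.70².
Subtracting the BDM equation from the HUMO and BGU equations removes the quadratic terms:
149.2 x + 63.2 y = 9734.37
9.6 x − 72.4 y = -3441.70
Solving the 2×2 system: x ≈ 42.7, y ≈ 53.2 km.
Check against BDM (with the unrounded x, y): √((x + 24.4)²+(y + 41.2)²) = 115.82 ≈ 115.82 km. ✓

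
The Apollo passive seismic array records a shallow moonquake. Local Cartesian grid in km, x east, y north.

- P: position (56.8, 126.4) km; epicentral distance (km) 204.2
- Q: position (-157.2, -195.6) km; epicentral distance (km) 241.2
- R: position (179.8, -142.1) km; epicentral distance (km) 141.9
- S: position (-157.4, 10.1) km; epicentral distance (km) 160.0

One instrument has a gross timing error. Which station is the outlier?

S

Solve using three stations at a time. Using P, Q, R (subtract circle equations pairwise → linear system) gives (x, y) ≈ (53.3, -77.8).
Distances from that point to each station vs reported:
  P: calculated 204.2 vs reported 204.2 → residual 0.0 km
  Q: calculated 241.2 vs reported 241.2 → residual 0.0 km
  R: calculated 141.9 vs reported 141.9 → residual 0.0 km
  S: calculated 228.3 vs reported 160.0 → residual 68.3 km
P, Q, R are mutually consistent (residuals ≈ 0); S is off by 68.3 km.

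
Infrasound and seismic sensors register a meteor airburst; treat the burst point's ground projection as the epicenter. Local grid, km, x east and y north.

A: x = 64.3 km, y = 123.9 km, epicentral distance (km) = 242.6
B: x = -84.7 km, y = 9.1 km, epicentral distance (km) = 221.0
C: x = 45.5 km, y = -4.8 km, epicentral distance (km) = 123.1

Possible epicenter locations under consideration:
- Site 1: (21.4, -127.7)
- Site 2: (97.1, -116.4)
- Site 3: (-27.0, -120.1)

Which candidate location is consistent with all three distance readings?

For each candidate, compare |candidate − station| to the reported distance:
Site 1: residuals A 12.6, B 47.9, C 2.1 → max 47.9 km
Site 2: residuals A 0.1, B 0.1, C 0.1 → max 0.1 km
Site 3: residuals A 17.9, B 79.5, C 13.1 → max 79.5 km
Only Site 2 has all residuals ≈ 0.

Site 2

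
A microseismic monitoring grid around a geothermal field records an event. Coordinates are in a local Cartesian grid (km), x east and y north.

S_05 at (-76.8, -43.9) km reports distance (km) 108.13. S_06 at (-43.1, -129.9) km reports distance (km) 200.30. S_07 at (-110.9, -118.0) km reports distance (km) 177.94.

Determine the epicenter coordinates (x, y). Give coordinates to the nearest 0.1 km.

-107.1 km east, 59.9 km north

Circle about each station: (x + 76.8)² + (y + 43.9)² = 108.13²; (x + 43.1)² + (y + 129.9)² = 200.30²; (x + 110.9)² + (y + 118.0)² = 177.94².
Subtracting the S_05 equation from the S_06 and S_07 equations removes the quadratic terms:
67.4 x − 172.0 y = -17521.82
-68.2 x − 148.2 y = -1573.19
Solving the 2×2 system: x ≈ -107.1, y ≈ 59.9 km.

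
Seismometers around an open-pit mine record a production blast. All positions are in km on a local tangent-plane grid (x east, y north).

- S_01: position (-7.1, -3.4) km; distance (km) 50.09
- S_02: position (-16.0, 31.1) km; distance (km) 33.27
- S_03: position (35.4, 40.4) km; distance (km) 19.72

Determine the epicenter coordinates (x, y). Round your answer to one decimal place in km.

x ≈ 15.7 km, y ≈ 41.2 km

Circle about each station: (x + 7.1)² + (y + 3.4)² = 50.09²; (x + 16.0)² + (y − 31.1)² = 33.27²; (x − 35.4)² + (y − 40.4)² = 19.72².
Subtracting the S_01 equation from the S_02 and S_03 equations removes the quadratic terms:
-17.8 x + 69.0 y = 2563.36
85.0 x + 87.6 y = 4943.48
Solving the 2×2 system: x ≈ 15.7, y ≈ 41.2 km.
Check against S_01 (with the unrounded x, y): √((x + 7.1)²+(y + 3.4)²) = 50.09 ≈ 50.09 km. ✓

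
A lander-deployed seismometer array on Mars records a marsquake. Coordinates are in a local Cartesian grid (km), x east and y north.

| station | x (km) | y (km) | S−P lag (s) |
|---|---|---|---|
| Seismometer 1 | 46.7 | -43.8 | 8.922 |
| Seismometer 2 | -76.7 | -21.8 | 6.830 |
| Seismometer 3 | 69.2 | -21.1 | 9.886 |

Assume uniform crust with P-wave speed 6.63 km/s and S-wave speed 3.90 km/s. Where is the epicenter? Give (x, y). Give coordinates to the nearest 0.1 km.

-19.6 km east, 8.6 km north

Distance from S−P lag: d = Δt · v_P v_S / (v_P − v_S) = Δt · (6.63·3.90)/(6.63−3.90) ≈ 9.4714·Δt.
So d_Seismometer 1 = 84.50, d_Seismometer 2 = 64.69, d_Seismometer 3 = 93.63 km.
Circle about each station: (x − 46.7)² + (y + 43.8)² = 84.50²; (x + 76.7)² + (y + 21.8)² = 64.69²; (x − 69.2)² + (y + 21.1)² = 93.63².
Subtracting the Seismometer 1 equation from the Seismometer 2 and Seismometer 3 equations removes the quadratic terms:
-246.8 x + 44.0 y = 5214.25
45.0 x + 45.4 y = -491.81
Solving the 2×2 system: x ≈ -19.6, y ≈ 8.6 km.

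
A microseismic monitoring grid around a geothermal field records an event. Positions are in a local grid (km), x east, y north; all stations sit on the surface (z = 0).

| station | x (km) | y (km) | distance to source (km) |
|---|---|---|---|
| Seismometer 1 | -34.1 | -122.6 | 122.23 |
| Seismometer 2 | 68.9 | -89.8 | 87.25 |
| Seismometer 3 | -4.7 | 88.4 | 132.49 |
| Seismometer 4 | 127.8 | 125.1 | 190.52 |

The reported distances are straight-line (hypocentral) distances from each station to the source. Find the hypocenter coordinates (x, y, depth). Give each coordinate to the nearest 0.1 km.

Each station gives a sphere (x−x_i)² + (y−y_i)² + z² = d_i² (stations at z=0).
Subtracting the Seismometer 1 sphere from Seismometer 2 and Seismometer 3: z² cancels, leaving linear equations in x and y:
206.0 x + 65.6 y = 3945.29
58.8 x + 422.0 y = -10970.35
Solving: x ≈ 28.704, y ≈ -29.996 km (keep extra digits for the depth step; rounded: 28.7, -30.0).
Then from the Seismometer 1 sphere: z² = 122.23² − (x + 34.1)² − (y + 122.6)² with x = 28.704, y = -29.996, so z ≈ 49.197 ≈ 49.2 km.

x ≈ 28.7 km, y ≈ -30.0 km, depth ≈ 49.2 km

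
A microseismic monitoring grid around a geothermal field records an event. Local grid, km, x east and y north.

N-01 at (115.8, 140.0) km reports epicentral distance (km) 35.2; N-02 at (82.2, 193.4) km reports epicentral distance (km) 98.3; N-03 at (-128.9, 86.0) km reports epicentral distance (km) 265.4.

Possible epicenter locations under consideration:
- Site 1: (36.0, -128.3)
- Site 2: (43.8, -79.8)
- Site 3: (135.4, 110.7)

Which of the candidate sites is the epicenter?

Site 3

For each candidate, compare |candidate − station| to the reported distance:
Site 1: residuals N-01 244.7, N-02 226.7, N-03 5.0 → max 244.7 km
Site 2: residuals N-01 196.1, N-02 177.6, N-03 26.0 → max 196.1 km
Site 3: residuals N-01 0.1, N-02 0.0, N-03 0.1 → max 0.1 km
Only Site 3 has all residuals ≈ 0.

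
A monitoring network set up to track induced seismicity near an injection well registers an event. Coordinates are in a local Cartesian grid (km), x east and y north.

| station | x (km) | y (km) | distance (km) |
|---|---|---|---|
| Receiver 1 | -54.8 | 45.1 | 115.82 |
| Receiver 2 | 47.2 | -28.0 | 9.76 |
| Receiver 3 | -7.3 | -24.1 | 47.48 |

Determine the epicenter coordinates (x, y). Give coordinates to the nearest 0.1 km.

x ≈ 40.1 km, y ≈ -21.3 km

Circle about each station: (x + 54.8)² + (y − 45.1)² = 115.82²; (x − 47.2)² + (y + 28.0)² = 9.76²; (x + 7.3)² + (y + 24.1)² = 47.48².
Subtracting the Receiver 1 equation from the Receiver 2 and Receiver 3 equations removes the quadratic terms:
204.0 x − 146.2 y = 11293.80
95.0 x − 138.4 y = 6756.97
Solving the 2×2 system: x ≈ 40.1, y ≈ -21.3 km.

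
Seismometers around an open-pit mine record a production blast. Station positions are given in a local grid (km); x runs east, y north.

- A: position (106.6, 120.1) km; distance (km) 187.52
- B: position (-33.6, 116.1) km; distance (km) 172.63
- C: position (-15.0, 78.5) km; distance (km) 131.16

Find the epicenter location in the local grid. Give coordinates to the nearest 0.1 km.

Circle about each station: (x − 106.6)² + (y − 120.1)² = 187.52²; (x + 33.6)² + (y − 116.1)² = 172.63²; (x + 15.0)² + (y − 78.5)² = 131.16².
Subtracting pairs of circle equations eliminates x²+y² and gives linear equations (the radical axes):
-280.4 x − 8.0 y = -5816.77
-243.2 x − 83.2 y = -1439.52
Solving the 2×2 system: x ≈ 22.1, y ≈ -47.3 km.
Check against A (with the unrounded x, y): √((x − 106.6)²+(y − 120.1)²) = 187.50 ≈ 187.52 km. ✓

(22.1, -47.3)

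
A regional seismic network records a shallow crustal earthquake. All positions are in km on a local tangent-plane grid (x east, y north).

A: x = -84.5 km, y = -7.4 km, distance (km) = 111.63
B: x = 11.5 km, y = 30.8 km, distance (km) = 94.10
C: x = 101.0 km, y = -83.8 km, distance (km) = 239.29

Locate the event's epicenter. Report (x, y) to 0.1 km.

x ≈ -52.7 km, y ≈ 99.6 km

Circle about each station: (x + 84.5)² + (y + 7.4)² = 111.63²; (x − 11.5)² + (y − 30.8)² = 94.10²; (x − 101.0)² + (y + 83.8)² = 239.29².
Subtracting pairs of circle equations eliminates x²+y² and gives linear equations (the radical axes):
192.0 x + 76.4 y = -2507.67
371.0 x − 152.8 y = -34770.02
Solving the 2×2 system: x ≈ -52.7, y ≈ 99.6 km.
Check against A (with the unrounded x, y): √((x + 84.5)²+(y + 7.4)²) = 111.63 ≈ 111.63 km. ✓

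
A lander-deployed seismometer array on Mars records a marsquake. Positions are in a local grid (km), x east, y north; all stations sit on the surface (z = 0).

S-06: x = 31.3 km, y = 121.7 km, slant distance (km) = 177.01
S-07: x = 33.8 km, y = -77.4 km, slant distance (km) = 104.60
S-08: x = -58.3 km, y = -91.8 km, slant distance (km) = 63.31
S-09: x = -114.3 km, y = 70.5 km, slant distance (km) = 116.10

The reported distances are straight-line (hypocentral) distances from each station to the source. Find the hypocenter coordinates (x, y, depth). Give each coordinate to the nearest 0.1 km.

(-58.4, -30.2, 14.6)

Each station gives a sphere (x−x_i)² + (y−y_i)² + z² = d_i² (stations at z=0).
Subtracting the S-06 sphere from S-07 and S-08: z² cancels, leaving linear equations in x and y:
5.0 x − 398.2 y = 11734.00
-179.2 x − 427.0 y = 23359.93
Solving: x ≈ -58.394, y ≈ -30.201 km (keep extra digits for the depth step; rounded: -58.4, -30.2).
Then from the S-06 sphere: z² = 177.01² − (x − 31.3)² − (y − 121.7)² with x = -58.394, y = -30.201, so z ≈ 14.615 ≈ 14.6 km.
Check against S-09 (with the unrounded solution): distance 116.10 ≈ 116.10 km. ✓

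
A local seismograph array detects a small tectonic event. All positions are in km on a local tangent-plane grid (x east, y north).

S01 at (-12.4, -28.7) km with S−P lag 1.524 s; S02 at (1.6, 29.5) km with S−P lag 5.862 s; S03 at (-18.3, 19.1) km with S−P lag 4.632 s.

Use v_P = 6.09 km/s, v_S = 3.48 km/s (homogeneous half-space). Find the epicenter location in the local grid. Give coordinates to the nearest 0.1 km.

Distance from S−P lag: d = Δt · v_P v_S / (v_P − v_S) = Δt · (6.09·3.48)/(6.09−3.48) ≈ 8.1200·Δt.
So d_S01 = 12.37, d_S02 = 47.60, d_S03 = 37.61 km.
Circle about each station: (x + 12.4)² + (y + 28.7)² = 12.37²; (x − 1.6)² + (y − 29.5)² = 47.60²; (x + 18.3)² + (y − 19.1)² = 37.61².
Subtracting the S01 equation from the S02 and S03 equations removes the quadratic terms:
28.0 x + 116.4 y = -2217.38
-11.8 x + 95.6 y = -1539.25
Solving the 2×2 system: x ≈ -8.1, y ≈ -17.1 km.
Check against S01 (with the unrounded x, y): √((x + 12.4)²+(y + 28.7)²) = 12.37 ≈ 12.37 km. ✓

(-8.1, -17.1)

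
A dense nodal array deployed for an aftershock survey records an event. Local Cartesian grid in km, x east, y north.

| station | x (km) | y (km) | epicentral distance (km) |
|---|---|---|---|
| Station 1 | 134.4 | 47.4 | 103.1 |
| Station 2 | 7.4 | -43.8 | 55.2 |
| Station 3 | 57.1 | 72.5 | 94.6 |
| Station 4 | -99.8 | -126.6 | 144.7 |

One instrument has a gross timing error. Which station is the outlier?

Station 4

Solve using three stations at a time. Using Station 1, Station 2, Station 3 (subtract circle equations pairwise → linear system) gives (x, y) ≈ (58.2, -22.1).
Distances from that point to each station vs reported:
  Station 1: calculated 103.1 vs reported 103.1 → residual 0.0 km
  Station 2: calculated 55.3 vs reported 55.2 → residual 0.1 km
  Station 3: calculated 94.6 vs reported 94.6 → residual 0.0 km
  Station 4: calculated 189.4 vs reported 144.7 → residual 44.7 km
Station 1, Station 2, Station 3 are mutually consistent (residuals ≈ 0); Station 4 is off by 44.7 km.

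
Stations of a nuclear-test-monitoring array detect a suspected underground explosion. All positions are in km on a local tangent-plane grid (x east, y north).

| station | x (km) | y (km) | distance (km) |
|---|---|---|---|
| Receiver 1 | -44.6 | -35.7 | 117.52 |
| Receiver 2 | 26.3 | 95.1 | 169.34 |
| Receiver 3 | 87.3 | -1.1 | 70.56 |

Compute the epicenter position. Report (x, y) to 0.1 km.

68.1 km east, -69.0 km north

Circle about each station: (x + 44.6)² + (y + 35.7)² = 117.52²; (x − 26.3)² + (y − 95.1)² = 169.34²; (x − 87.3)² + (y + 1.1)² = 70.56².
Subtracting pairs of circle equations eliminates x²+y² and gives linear equations (the radical axes):
141.8 x + 261.6 y = -8393.04
263.8 x + 69.2 y = 13191.09
Solving the 2×2 system: x ≈ 68.1, y ≈ -69.0 km.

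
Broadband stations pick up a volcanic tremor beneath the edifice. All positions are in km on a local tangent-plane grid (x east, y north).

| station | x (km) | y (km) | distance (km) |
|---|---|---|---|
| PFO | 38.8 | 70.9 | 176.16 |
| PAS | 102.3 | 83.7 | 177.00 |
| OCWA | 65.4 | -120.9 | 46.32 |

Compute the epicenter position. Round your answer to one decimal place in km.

Circle about each station: (x − 38.8)² + (y − 70.9)² = 176.16²; (x − 102.3)² + (y − 83.7)² = 177.00²; (x − 65.4)² + (y + 120.9)² = 46.32².
Subtracting pairs of circle equations eliminates x²+y² and gives linear equations (the radical axes):
127.0 x + 25.6 y = 10642.08
53.2 x − 383.6 y = 41248.52
Solving the 2×2 system: x ≈ 102.6, y ≈ -93.3 km.
Check against PFO (with the unrounded x, y): √((x − 38.8)²+(y − 70.9)²) = 176.16 ≈ 176.16 km. ✓

(102.6, -93.3)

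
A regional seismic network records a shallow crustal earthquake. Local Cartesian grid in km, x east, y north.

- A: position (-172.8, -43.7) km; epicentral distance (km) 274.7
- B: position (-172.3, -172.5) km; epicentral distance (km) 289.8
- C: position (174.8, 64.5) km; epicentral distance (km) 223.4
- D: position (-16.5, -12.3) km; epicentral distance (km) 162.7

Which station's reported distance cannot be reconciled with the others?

Solve using three stations at a time. Using A, C, D (subtract circle equations pairwise → linear system) gives (x, y) ≈ (84.6, -139.9).
Distances from that point to each station vs reported:
  A: calculated 274.8 vs reported 274.7 → residual 0.1 km
  B: calculated 258.9 vs reported 289.8 → residual 30.9 km
  C: calculated 223.5 vs reported 223.4 → residual 0.1 km
  D: calculated 162.8 vs reported 162.7 → residual 0.1 km
A, C, D are mutually consistent (residuals ≈ 0); B is off by 30.9 km.

B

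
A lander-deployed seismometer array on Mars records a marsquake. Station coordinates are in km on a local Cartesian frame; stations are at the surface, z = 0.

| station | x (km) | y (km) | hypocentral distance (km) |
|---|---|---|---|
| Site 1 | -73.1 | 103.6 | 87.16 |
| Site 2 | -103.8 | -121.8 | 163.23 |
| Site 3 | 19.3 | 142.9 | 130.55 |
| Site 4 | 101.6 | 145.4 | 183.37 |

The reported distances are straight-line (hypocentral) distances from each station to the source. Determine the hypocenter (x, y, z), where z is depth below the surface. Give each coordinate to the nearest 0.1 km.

Each station gives a sphere (x−x_i)² + (y−y_i)² + z² = d_i² (stations at z=0).
Subtracting the Site 1 sphere from Site 2 and Site 3: z² cancels, leaving linear equations in x and y:
-61.4 x − 450.8 y = -9514.06
184.8 x + 78.6 y = -4730.11
Solving: x ≈ -36.698, y ≈ 26.103 km (keep extra digits for the depth step; rounded: -36.7, 26.1).
Then from the Site 1 sphere: z² = 87.16² − (x + 73.1)² − (y − 103.6)² with x = -36.698, y = 26.103, so z ≈ 16.309 ≈ 16.3 km.

(-36.7, 26.1, 16.3)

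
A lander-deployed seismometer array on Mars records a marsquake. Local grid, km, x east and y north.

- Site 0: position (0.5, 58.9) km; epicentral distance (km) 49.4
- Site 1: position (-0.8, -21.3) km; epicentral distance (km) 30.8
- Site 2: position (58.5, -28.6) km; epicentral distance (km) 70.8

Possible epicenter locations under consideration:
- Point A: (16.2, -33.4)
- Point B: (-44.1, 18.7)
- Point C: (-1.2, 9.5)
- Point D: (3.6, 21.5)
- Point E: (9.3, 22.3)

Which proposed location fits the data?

For each candidate, compare |candidate − station| to the reported distance:
Point A: residuals Site 0 44.2, Site 1 9.9, Site 2 28.2 → max 44.2 km
Point B: residuals Site 0 10.6, Site 1 28.1, Site 2 42.2 → max 42.2 km
Point C: residuals Site 0 0.0, Site 1 0.0, Site 2 0.0 → max 0.0 km
Point D: residuals Site 0 11.9, Site 1 12.2, Site 2 3.5 → max 12.2 km
Point E: residuals Site 0 11.8, Site 1 14.0, Site 2 0.0 → max 14.0 km
Only Point C has all residuals ≈ 0.

Point C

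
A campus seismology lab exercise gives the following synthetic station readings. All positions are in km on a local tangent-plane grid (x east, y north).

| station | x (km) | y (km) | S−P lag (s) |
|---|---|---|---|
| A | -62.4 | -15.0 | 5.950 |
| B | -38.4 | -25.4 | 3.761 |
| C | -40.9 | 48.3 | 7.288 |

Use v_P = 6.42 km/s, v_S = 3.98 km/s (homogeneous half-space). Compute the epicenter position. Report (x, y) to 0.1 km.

x ≈ -0.1 km, y ≈ -16.2 km

Distance from S−P lag: d = Δt · v_P v_S / (v_P − v_S) = Δt · (6.42·3.98)/(6.42−3.98) ≈ 10.4720·Δt.
So d_A = 62.31, d_B = 39.39, d_C = 76.32 km.
Circle about each station: (x + 62.4)² + (y + 15.0)² = 62.31²; (x + 38.4)² + (y + 25.4)² = 39.39²; (x + 40.9)² + (y − 48.3)² = 76.32².
Subtracting the A equation from the B and C equations removes the quadratic terms:
48.0 x − 20.8 y = 331.92
43.0 x + 126.6 y = -2055.27
Solving the 2×2 system: x ≈ -0.1, y ≈ -16.2 km.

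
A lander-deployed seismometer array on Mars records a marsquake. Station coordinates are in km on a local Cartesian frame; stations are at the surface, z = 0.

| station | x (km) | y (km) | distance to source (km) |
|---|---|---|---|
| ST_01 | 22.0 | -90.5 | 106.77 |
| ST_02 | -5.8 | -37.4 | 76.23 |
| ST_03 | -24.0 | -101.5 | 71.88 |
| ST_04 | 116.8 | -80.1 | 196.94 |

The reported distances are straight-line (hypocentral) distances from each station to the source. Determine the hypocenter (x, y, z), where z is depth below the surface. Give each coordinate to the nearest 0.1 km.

(-78.2, -56.5, 14.3)

Each station gives a sphere (x−x_i)² + (y−y_i)² + z² = d_i² (stations at z=0).
Subtracting the ST_01 sphere from ST_02 and ST_03: z² cancels, leaving linear equations in x and y:
-55.6 x + 106.2 y = -1653.03
-92.0 x − 22.0 y = 8437.10
Solving: x ≈ -78.196, y ≈ -56.504 km (keep extra digits for the depth step; rounded: -78.2, -56.5).
Then from the ST_01 sphere: z² = 106.77² − (x − 22.0)² − (y + 90.5)² with x = -78.196, y = -56.504, so z ≈ 14.313 ≈ 14.3 km.
Check against ST_04 (with the unrounded solution): distance 196.94 ≈ 196.94 km. ✓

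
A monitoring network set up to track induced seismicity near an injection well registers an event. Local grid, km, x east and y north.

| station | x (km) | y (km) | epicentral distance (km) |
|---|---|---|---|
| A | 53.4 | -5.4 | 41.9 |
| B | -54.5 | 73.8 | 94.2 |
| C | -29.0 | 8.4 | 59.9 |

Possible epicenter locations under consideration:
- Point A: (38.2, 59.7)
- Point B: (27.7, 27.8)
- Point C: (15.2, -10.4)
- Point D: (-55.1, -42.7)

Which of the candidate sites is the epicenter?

For each candidate, compare |candidate − station| to the reported distance:
Point A: residuals A 25.0, B 0.4, C 24.6 → max 25.0 km
Point B: residuals A 0.1, B 0.0, C 0.0 → max 0.1 km
Point C: residuals A 3.4, B 15.1, C 11.9 → max 15.1 km
Point D: residuals A 72.8, B 22.3, C 2.5 → max 72.8 km
Only Point B has all residuals ≈ 0.

Point B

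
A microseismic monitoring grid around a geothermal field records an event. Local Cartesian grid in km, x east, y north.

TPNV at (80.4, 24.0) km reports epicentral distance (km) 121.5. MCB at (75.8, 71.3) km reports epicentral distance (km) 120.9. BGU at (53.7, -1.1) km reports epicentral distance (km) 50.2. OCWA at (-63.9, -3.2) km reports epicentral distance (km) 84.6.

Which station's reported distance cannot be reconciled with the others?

Solve using three stations at a time. Using MCB, BGU, OCWA (subtract circle equations pairwise → linear system) gives (x, y) ≈ (15.2, -33.3).
Distances from that point to each station vs reported:
  TPNV: calculated 86.8 vs reported 121.5 → residual 34.7 km
  MCB: calculated 120.9 vs reported 120.9 → residual 0.0 km
  BGU: calculated 50.2 vs reported 50.2 → residual 0.0 km
  OCWA: calculated 84.6 vs reported 84.6 → residual 0.0 km
MCB, BGU, OCWA are mutually consistent (residuals ≈ 0); TPNV is off by 34.7 km.

TPNV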